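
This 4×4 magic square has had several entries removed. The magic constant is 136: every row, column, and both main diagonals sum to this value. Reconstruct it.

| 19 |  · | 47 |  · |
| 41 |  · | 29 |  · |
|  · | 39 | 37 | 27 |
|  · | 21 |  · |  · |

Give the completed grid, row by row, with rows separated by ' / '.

19 45 47 25 / 41 31 29 35 / 33 39 37 27 / 43 21 23 49

Row 3 must total 136; the given cells sum to 103, so (3,1) = 33.
From column 1, 136 − (19 + 41 + 33) gives (4,1) = 43.
Using column 3: 47 + 29 + 37 + ? → (4,3) = 136 − 113 = 23.
The remaining cell in anti-diagonal is (1,4) = 136 − 111 = 25.
Using row 1: 19 + 47 + 25 + ? → (1,2) = 136 − 91 = 45.
The remaining cell in row 4 is (4,4) = 136 − 87 = 49.
Column 2 needs 136; the known cells sum to 105, so (2,2) = 31.
Column 4 needs 136; the known cells sum to 101, so (2,4) = 35.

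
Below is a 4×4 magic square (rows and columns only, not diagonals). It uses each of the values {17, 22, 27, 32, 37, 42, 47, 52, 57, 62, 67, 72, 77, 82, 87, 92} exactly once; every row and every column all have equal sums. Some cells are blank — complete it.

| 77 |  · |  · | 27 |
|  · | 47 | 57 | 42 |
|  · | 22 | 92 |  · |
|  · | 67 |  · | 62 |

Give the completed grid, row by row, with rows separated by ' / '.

The 16 entries sum to 872, so each line sums to 872/4 = 218.
Row 2 needs 218; the known cells sum to 146, so (2,1) = 72.
The remaining cell in column 2 is (1,2) = 218 − 136 = 82.
Column 4: 27 + 42 + 62 + ? = 218, so (3,4) = 87.
The remaining cell in row 1 is (1,3) = 218 − 186 = 32.
Row 3 needs 218; the known cells sum to 201, so (3,1) = 17.
Column 1: 77 + 72 + 17 + ? = 218, so (4,1) = 52.
Column 3 must total 218; the given cells sum to 181, so (4,3) = 37.

77 82 32 27 / 72 47 57 42 / 17 22 92 87 / 52 67 37 62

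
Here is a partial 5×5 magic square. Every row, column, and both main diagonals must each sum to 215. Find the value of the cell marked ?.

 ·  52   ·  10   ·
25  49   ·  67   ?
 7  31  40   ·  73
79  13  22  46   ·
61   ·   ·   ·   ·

Row 3 must total 215; the given cells sum to 151, so (3,4) = 64.
Row 4 must total 215; the given cells sum to 160, so (4,5) = 55.
Using column 1: 25 + 7 + 79 + 61 + ? → (1,1) = 215 − 172 = 43.
The remaining cell in column 2 is (5,2) = 215 − 145 = 70.
Column 4 needs 215; the known cells sum to 187, so (5,4) = 28.
Main diagonal needs 215; the known cells sum to 178, so (5,5) = 37.
From anti-diagonal, 215 − (67 + 40 + 13 + 61) gives (1,5) = 34.
The remaining cell in row 1 is (1,3) = 215 − 139 = 76.
The remaining cell in row 5 is (5,3) = 215 − 196 = 19.
From column 3, 215 − (76 + 40 + 22 + 19) gives (2,3) = 58.
Using column 5: 34 + 73 + 55 + 37 + ? → (2,5) = 215 − 199 = 16.

16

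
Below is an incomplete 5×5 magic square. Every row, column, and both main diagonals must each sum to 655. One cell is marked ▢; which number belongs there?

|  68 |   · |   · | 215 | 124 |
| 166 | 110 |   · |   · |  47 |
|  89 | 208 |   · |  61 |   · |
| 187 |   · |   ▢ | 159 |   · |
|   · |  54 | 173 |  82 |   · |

75

Column 1: 68 + 166 + 89 + 187 + ? = 655, so (5,1) = 145.
Column 4: 215 + 61 + 159 + 82 + ? = 655, so (2,4) = 138.
Row 2 needs 655; the known cells sum to 461, so (2,3) = 194.
Row 5 needs 655; the known cells sum to 454, so (5,5) = 201.
Main diagonal must total 655; the given cells sum to 538, so (3,3) = 117.
Using anti-diagonal: 124 + 138 + 117 + 145 + ? → (4,2) = 655 − 524 = 131.
Using row 3: 89 + 208 + 117 + 61 + ? → (3,5) = 655 − 475 = 180.
Column 2 needs 655; the known cells sum to 503, so (1,2) = 152.
The remaining cell in column 5 is (4,5) = 655 − 552 = 103.
Row 1 needs 655; the known cells sum to 559, so (1,3) = 96.
Row 4: 187 + 131 + 159 + 103 + ? = 655, so (4,3) = 75.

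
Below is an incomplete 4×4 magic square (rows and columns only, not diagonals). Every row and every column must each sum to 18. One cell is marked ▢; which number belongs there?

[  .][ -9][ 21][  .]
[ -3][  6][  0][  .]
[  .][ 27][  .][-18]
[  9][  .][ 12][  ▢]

Row 2: -3 + 6 + 0 + ? = 18, so (2,4) = 15.
The remaining cell in column 2 is (4,2) = 18 − 24 = -6.
Using column 3: 21 + 0 + 12 + ? → (3,3) = 18 − 33 = -15.
Row 3 must total 18; the given cells sum to -6, so (3,1) = 24.
The remaining cell in row 4 is (4,4) = 18 − 15 = 3.

3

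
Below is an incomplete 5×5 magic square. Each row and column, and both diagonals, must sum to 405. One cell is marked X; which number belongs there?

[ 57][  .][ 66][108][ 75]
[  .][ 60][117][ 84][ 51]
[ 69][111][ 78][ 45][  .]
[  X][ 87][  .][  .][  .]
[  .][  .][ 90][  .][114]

Row 1 needs 405; the known cells sum to 306, so (1,2) = 99.
Row 2: 60 + 117 + 84 + 51 + ? = 405, so (2,1) = 93.
Row 3 must total 405; the given cells sum to 303, so (3,5) = 102.
Column 2: 99 + 60 + 111 + 87 + ? = 405, so (5,2) = 48.
Column 3 must total 405; the given cells sum to 351, so (4,3) = 54.
Using column 5: 75 + 51 + 102 + 114 + ? → (4,5) = 405 − 342 = 63.
Using main diagonal: 57 + 60 + 78 + 114 + ? → (4,4) = 405 − 309 = 96.
Anti-diagonal needs 405; the known cells sum to 324, so (5,1) = 81.
The remaining cell in row 4 is (4,1) = 405 − 300 = 105.

105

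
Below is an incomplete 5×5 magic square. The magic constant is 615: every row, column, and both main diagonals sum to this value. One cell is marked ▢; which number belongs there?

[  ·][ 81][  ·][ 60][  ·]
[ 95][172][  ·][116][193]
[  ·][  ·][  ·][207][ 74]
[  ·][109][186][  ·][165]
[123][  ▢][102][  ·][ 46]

200

The remaining cell in row 2 is (2,3) = 615 − 576 = 39.
From column 5, 615 − (193 + 74 + 165 + 46) gives (1,5) = 137.
Anti-diagonal must total 615; the given cells sum to 485, so (3,3) = 130.
From column 3, 615 − (39 + 130 + 186 + 102) gives (1,3) = 158.
Using row 1: 81 + 158 + 60 + 137 + ? → (1,1) = 615 − 436 = 179.
Main diagonal must total 615; the given cells sum to 527, so (4,4) = 88.
Using row 4: 109 + 186 + 88 + 165 + ? → (4,1) = 615 − 548 = 67.
Column 1 must total 615; the given cells sum to 464, so (3,1) = 151.
From column 4, 615 − (60 + 116 + 207 + 88) gives (5,4) = 144.
Row 3: 151 + 130 + 207 + 74 + ? = 615, so (3,2) = 53.
Using row 5: 123 + 102 + 144 + 46 + ? → (5,2) = 615 − 415 = 200.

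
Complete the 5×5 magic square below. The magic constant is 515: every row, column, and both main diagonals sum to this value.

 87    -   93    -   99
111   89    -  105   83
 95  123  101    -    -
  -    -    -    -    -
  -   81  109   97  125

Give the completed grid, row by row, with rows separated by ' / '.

87 115 93 121 99 / 111 89 127 105 83 / 95 123 101 79 117 / 119 107 85 113 91 / 103 81 109 97 125

Row 2 needs 515; the known cells sum to 388, so (2,3) = 127.
Row 5: 81 + 109 + 97 + 125 + ? = 515, so (5,1) = 103.
Column 1 needs 515; the known cells sum to 396, so (4,1) = 119.
Column 3 needs 515; the known cells sum to 430, so (4,3) = 85.
The remaining cell in main diagonal is (4,4) = 515 − 402 = 113.
Anti-diagonal must total 515; the given cells sum to 408, so (4,2) = 107.
The remaining cell in row 4 is (4,5) = 515 − 424 = 91.
Column 2: 89 + 123 + 107 + 81 + ? = 515, so (1,2) = 115.
The remaining cell in column 5 is (3,5) = 515 − 398 = 117.
Row 1 must total 515; the given cells sum to 394, so (1,4) = 121.
Row 3 must total 515; the given cells sum to 436, so (3,4) = 79.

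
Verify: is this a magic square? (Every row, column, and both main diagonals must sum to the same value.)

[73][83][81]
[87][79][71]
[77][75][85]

Yes

Row 1: 73 + 83 + 81 = 237.
Row 2: 87 + 79 + 71 = 237.
Row 3: 77 + 75 + 85 = 237.
Column 1: 73 + 87 + 77 = 237.
Column 2: 83 + 79 + 75 = 237.
Column 3: 81 + 71 + 85 = 237.
Main diagonal: 73 + 79 + 85 = 237.
Anti-diagonal: 81 + 79 + 77 = 237.
All lines sum to 237.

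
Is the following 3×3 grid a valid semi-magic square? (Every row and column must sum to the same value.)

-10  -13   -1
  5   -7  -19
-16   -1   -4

No — row 3 sums to -21 but column 3 sums to -24.

Row 1: -10 + (-13) + (-1) = -24.
Row 2: 5 + (-7) + (-19) = -21.
Row 3: -16 + (-1) + (-4) = -21.
Column 1: -10 + 5 + (-16) = -21.
Column 2: -13 + (-7) + (-1) = -21.
Column 3: -1 + (-19) + (-4) = -24.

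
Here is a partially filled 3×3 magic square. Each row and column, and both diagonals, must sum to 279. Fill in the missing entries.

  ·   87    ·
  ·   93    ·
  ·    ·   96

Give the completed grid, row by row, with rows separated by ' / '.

The remaining cell in column 2 is (3,2) = 279 − 180 = 99.
From main diagonal, 279 − (93 + 96) gives (1,1) = 90.
Row 1 must total 279; the given cells sum to 177, so (1,3) = 102.
Row 3: 99 + 96 + ? = 279, so (3,1) = 84.
From column 1, 279 − (90 + 84) gives (2,1) = 105.
The remaining cell in column 3 is (2,3) = 279 − 198 = 81.

90 87 102 / 105 93 81 / 84 99 96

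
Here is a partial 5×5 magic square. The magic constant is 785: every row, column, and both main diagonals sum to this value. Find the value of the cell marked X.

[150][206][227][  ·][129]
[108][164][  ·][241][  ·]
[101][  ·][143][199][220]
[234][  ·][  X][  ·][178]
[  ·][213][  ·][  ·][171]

Row 1 must total 785; the given cells sum to 712, so (1,4) = 73.
From row 3, 785 − (101 + 143 + 199 + 220) gives (3,2) = 122.
Column 1: 150 + 108 + 101 + 234 + ? = 785, so (5,1) = 192.
Column 2 needs 785; the known cells sum to 705, so (4,2) = 80.
Using column 5: 129 + 220 + 178 + 171 + ? → (2,5) = 785 − 698 = 87.
Using main diagonal: 150 + 164 + 143 + 171 + ? → (4,4) = 785 − 628 = 157.
The remaining cell in row 2 is (2,3) = 785 − 600 = 185.
Using row 4: 234 + 80 + 157 + 178 + ? → (4,3) = 785 − 649 = 136.

136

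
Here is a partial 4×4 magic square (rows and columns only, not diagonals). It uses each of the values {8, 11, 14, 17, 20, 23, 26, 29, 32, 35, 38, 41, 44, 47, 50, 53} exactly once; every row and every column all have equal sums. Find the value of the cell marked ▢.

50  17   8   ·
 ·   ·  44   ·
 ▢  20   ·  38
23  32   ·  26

The 16 entries sum to 488, so each line sums to 488/4 = 122.
Using row 1: 50 + 17 + 8 + ? → (1,4) = 122 − 75 = 47.
Row 4: 23 + 32 + 26 + ? = 122, so (4,3) = 41.
From column 2, 122 − (17 + 20 + 32) gives (2,2) = 53.
Column 3 must total 122; the given cells sum to 93, so (3,3) = 29.
Using column 4: 47 + 38 + 26 + ? → (2,4) = 122 − 111 = 11.
The remaining cell in row 2 is (2,1) = 122 − 108 = 14.
The remaining cell in row 3 is (3,1) = 122 − 87 = 35.

35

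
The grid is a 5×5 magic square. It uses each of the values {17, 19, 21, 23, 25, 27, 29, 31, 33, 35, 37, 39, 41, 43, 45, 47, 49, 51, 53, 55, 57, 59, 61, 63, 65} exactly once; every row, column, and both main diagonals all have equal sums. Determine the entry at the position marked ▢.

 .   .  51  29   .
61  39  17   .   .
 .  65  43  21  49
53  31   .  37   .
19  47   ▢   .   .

35

The 25 entries sum to 1025, so each line sums to 1025/5 = 205.
Row 3: 65 + 43 + 21 + 49 + ? = 205, so (3,1) = 27.
The remaining cell in column 1 is (1,1) = 205 − 160 = 45.
Column 2 must total 205; the given cells sum to 182, so (1,2) = 23.
From main diagonal, 205 − (45 + 39 + 43 + 37) gives (5,5) = 41.
Row 1 needs 205; the known cells sum to 148, so (1,5) = 57.
The remaining cell in anti-diagonal is (2,4) = 205 − 150 = 55.
Row 2: 61 + 39 + 17 + 55 + ? = 205, so (2,5) = 33.
From column 4, 205 − (29 + 55 + 21 + 37) gives (5,4) = 63.
Column 5 must total 205; the given cells sum to 180, so (4,5) = 25.
From row 4, 205 − (53 + 31 + 37 + 25) gives (4,3) = 59.
Row 5 must total 205; the given cells sum to 170, so (5,3) = 35.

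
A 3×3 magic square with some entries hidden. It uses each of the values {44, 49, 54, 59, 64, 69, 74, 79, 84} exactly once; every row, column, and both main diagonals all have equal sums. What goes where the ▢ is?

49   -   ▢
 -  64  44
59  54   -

The 9 entries sum to 576, so each line sums to 576/3 = 192.
Row 2 needs 192; the known cells sum to 108, so (2,1) = 84.
Using row 3: 59 + 54 + ? → (3,3) = 192 − 113 = 79.
The remaining cell in column 2 is (1,2) = 192 − 118 = 74.
Column 3 needs 192; the known cells sum to 123, so (1,3) = 69.

69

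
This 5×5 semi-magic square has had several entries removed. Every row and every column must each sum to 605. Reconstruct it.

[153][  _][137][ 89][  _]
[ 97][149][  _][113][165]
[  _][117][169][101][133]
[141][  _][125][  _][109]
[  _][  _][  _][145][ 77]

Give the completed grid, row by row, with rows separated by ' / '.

153 105 137 89 121 / 97 149 81 113 165 / 85 117 169 101 133 / 141 73 125 157 109 / 129 161 93 145 77

From row 2, 605 − (97 + 149 + 113 + 165) gives (2,3) = 81.
Using row 3: 117 + 169 + 101 + 133 + ? → (3,1) = 605 − 520 = 85.
Column 1 needs 605; the known cells sum to 476, so (5,1) = 129.
The remaining cell in column 3 is (5,3) = 605 − 512 = 93.
The remaining cell in column 4 is (4,4) = 605 − 448 = 157.
Column 5 needs 605; the known cells sum to 484, so (1,5) = 121.
Row 1 must total 605; the given cells sum to 500, so (1,2) = 105.
Row 4 needs 605; the known cells sum to 532, so (4,2) = 73.
The remaining cell in row 5 is (5,2) = 605 − 444 = 161.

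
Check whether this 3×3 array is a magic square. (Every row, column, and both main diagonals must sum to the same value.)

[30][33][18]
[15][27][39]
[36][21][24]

Row 1: 30 + 33 + 18 = 81.
Row 2: 15 + 27 + 39 = 81.
Row 3: 36 + 21 + 24 = 81.
Column 1: 30 + 15 + 36 = 81.
Column 2: 33 + 27 + 21 = 81.
Column 3: 18 + 39 + 24 = 81.
Main diagonal: 30 + 27 + 24 = 81.
Anti-diagonal: 18 + 27 + 36 = 81.
All lines sum to 81.

Yes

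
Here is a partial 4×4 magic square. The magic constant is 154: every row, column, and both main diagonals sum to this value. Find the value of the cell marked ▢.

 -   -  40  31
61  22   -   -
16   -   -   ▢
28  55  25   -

58

Row 4 needs 154; the known cells sum to 108, so (4,4) = 46.
From column 1, 154 − (61 + 16 + 28) gives (1,1) = 49.
Main diagonal: 49 + 22 + 46 + ? = 154, so (3,3) = 37.
From row 1, 154 − (49 + 40 + 31) gives (1,2) = 34.
Column 2: 34 + 22 + 55 + ? = 154, so (3,2) = 43.
Using column 3: 40 + 37 + 25 + ? → (2,3) = 154 − 102 = 52.
The remaining cell in row 2 is (2,4) = 154 − 135 = 19.
The remaining cell in row 3 is (3,4) = 154 − 96 = 58.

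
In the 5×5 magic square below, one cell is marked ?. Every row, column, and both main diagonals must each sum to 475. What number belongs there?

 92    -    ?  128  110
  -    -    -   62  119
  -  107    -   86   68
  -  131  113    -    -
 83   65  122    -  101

71

The remaining cell in row 5 is (5,4) = 475 − 371 = 104.
From column 4, 475 − (128 + 62 + 86 + 104) gives (4,4) = 95.
Using column 5: 110 + 119 + 68 + 101 + ? → (4,5) = 475 − 398 = 77.
The remaining cell in anti-diagonal is (3,3) = 475 − 386 = 89.
Row 3: 107 + 89 + 86 + 68 + ? = 475, so (3,1) = 125.
Row 4 needs 475; the known cells sum to 416, so (4,1) = 59.
Column 1: 92 + 125 + 59 + 83 + ? = 475, so (2,1) = 116.
Main diagonal: 92 + 89 + 95 + 101 + ? = 475, so (2,2) = 98.
Using row 2: 116 + 98 + 62 + 119 + ? → (2,3) = 475 − 395 = 80.
Using column 2: 98 + 107 + 131 + 65 + ? → (1,2) = 475 − 401 = 74.
The remaining cell in column 3 is (1,3) = 475 − 404 = 71.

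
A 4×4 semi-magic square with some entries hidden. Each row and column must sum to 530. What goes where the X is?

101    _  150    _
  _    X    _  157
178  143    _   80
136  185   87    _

Row 3 needs 530; the known cells sum to 401, so (3,3) = 129.
Row 4 must total 530; the given cells sum to 408, so (4,4) = 122.
The remaining cell in column 1 is (2,1) = 530 − 415 = 115.
The remaining cell in column 3 is (2,3) = 530 − 366 = 164.
Using column 4: 157 + 80 + 122 + ? → (1,4) = 530 − 359 = 171.
The remaining cell in row 1 is (1,2) = 530 − 422 = 108.
Row 2 needs 530; the known cells sum to 436, so (2,2) = 94.

94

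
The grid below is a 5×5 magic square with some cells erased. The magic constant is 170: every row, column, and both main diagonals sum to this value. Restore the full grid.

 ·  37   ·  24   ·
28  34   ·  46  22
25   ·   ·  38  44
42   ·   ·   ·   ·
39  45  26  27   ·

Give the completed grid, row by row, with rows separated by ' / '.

36 37 43 24 30 / 28 34 40 46 22 / 25 31 32 38 44 / 42 23 29 35 41 / 39 45 26 27 33

The remaining cell in row 2 is (2,3) = 170 − 130 = 40.
From row 5, 170 − (39 + 45 + 26 + 27) gives (5,5) = 33.
Using column 1: 28 + 25 + 42 + 39 + ? → (1,1) = 170 − 134 = 36.
Column 4: 24 + 46 + 38 + 27 + ? = 170, so (4,4) = 35.
From main diagonal, 170 − (36 + 34 + 35 + 33) gives (3,3) = 32.
Row 3 must total 170; the given cells sum to 139, so (3,2) = 31.
Column 2: 37 + 34 + 31 + 45 + ? = 170, so (4,2) = 23.
From anti-diagonal, 170 − (46 + 32 + 23 + 39) gives (1,5) = 30.
The remaining cell in row 1 is (1,3) = 170 − 127 = 43.
Column 3 needs 170; the known cells sum to 141, so (4,3) = 29.
Column 5 must total 170; the given cells sum to 129, so (4,5) = 41.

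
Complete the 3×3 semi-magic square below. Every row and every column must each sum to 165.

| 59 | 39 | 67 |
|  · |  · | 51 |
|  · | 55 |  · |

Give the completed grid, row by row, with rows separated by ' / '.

Using column 2: 39 + 55 + ? → (2,2) = 165 − 94 = 71.
Column 3 must total 165; the given cells sum to 118, so (3,3) = 47.
Row 2 must total 165; the given cells sum to 122, so (2,1) = 43.
Row 3: 55 + 47 + ? = 165, so (3,1) = 63.

59 39 67 / 43 71 51 / 63 55 47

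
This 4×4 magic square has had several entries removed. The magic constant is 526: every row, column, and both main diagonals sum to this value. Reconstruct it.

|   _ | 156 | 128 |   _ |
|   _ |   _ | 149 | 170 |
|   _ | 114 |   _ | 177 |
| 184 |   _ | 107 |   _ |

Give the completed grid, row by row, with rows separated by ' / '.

Using column 3: 128 + 149 + 107 + ? → (3,3) = 526 − 384 = 142.
The remaining cell in anti-diagonal is (1,4) = 526 − 447 = 79.
From row 1, 526 − (156 + 128 + 79) gives (1,1) = 163.
Using row 3: 114 + 142 + 177 + ? → (3,1) = 526 − 433 = 93.
From column 1, 526 − (163 + 93 + 184) gives (2,1) = 86.
From column 4, 526 − (79 + 170 + 177) gives (4,4) = 100.
From main diagonal, 526 − (163 + 142 + 100) gives (2,2) = 121.
The remaining cell in row 4 is (4,2) = 526 − 391 = 135.

163 156 128 79 / 86 121 149 170 / 93 114 142 177 / 184 135 107 100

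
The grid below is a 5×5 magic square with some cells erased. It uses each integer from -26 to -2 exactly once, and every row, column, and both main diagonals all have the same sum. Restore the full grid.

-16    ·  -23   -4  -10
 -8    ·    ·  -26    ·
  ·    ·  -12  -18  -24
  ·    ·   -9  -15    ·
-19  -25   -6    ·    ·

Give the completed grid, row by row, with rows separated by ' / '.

The entries are -26 through -2, which sum to -350, so each line sums to -350/5 = -70.
Row 1 needs -70; the known cells sum to -53, so (1,2) = -17.
The remaining cell in column 3 is (2,3) = -70 − (-50) = -20.
Column 4 must total -70; the given cells sum to -63, so (5,4) = -7.
Anti-diagonal: -10 + (-26) + (-12) + (-19) + ? = -70, so (4,2) = -3.
Row 5 must total -70; the given cells sum to -57, so (5,5) = -13.
Main diagonal must total -70; the given cells sum to -56, so (2,2) = -14.
The remaining cell in row 2 is (2,5) = -70 − (-68) = -2.
Using column 2: -17 + (-14) + (-3) + (-25) + ? → (3,2) = -70 − (-59) = -11.
Column 5 must total -70; the given cells sum to -49, so (4,5) = -21.
Row 3 must total -70; the given cells sum to -65, so (3,1) = -5.
Row 4 needs -70; the known cells sum to -48, so (4,1) = -22.

-16 -17 -23 -4 -10 / -8 -14 -20 -26 -2 / -5 -11 -12 -18 -24 / -22 -3 -9 -15 -21 / -19 -25 -6 -7 -13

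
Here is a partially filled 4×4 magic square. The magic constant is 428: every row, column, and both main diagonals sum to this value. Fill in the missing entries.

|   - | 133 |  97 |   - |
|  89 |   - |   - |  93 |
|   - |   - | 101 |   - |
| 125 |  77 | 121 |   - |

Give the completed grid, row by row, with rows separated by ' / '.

The remaining cell in row 4 is (4,4) = 428 − 323 = 105.
From column 3, 428 − (97 + 101 + 121) gives (2,3) = 109.
Row 2 needs 428; the known cells sum to 291, so (2,2) = 137.
Column 2: 133 + 137 + 77 + ? = 428, so (3,2) = 81.
Main diagonal must total 428; the given cells sum to 343, so (1,1) = 85.
Anti-diagonal needs 428; the known cells sum to 315, so (1,4) = 113.
Column 1: 85 + 89 + 125 + ? = 428, so (3,1) = 129.
From column 4, 428 − (113 + 93 + 105) gives (3,4) = 117.

85 133 97 113 / 89 137 109 93 / 129 81 101 117 / 125 77 121 105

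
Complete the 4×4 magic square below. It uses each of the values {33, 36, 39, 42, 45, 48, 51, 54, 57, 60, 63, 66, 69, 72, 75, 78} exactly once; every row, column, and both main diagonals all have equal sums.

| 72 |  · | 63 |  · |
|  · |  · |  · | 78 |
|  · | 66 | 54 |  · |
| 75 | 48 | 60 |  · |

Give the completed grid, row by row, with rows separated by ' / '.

The 16 entries sum to 888, so each line sums to 888/4 = 222.
Row 4: 75 + 48 + 60 + ? = 222, so (4,4) = 39.
Using column 3: 63 + 54 + 60 + ? → (2,3) = 222 − 177 = 45.
The remaining cell in main diagonal is (2,2) = 222 − 165 = 57.
Anti-diagonal: 45 + 66 + 75 + ? = 222, so (1,4) = 36.
From row 1, 222 − (72 + 63 + 36) gives (1,2) = 51.
Using row 2: 57 + 45 + 78 + ? → (2,1) = 222 − 180 = 42.
Column 1 must total 222; the given cells sum to 189, so (3,1) = 33.
The remaining cell in column 4 is (3,4) = 222 − 153 = 69.

72 51 63 36 / 42 57 45 78 / 33 66 54 69 / 75 48 60 39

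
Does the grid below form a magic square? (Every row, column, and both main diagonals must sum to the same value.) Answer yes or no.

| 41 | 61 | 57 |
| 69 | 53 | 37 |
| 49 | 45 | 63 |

Row 1: 41 + 61 + 57 = 159.
Row 2: 69 + 53 + 37 = 159.
Row 3: 49 + 45 + 63 = 157.
Column 1: 41 + 69 + 49 = 159.
Column 2: 61 + 53 + 45 = 159.
Column 3: 57 + 37 + 63 = 157.
Main diagonal: 41 + 53 + 63 = 157.
Anti-diagonal: 57 + 53 + 49 = 159.

No — row 2 sums to 159 but main diagonal sums to 157.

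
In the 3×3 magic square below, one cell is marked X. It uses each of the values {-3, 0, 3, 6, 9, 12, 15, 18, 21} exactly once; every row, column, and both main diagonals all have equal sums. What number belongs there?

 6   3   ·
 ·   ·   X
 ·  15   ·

The 9 entries sum to 81, so each line sums to 81/3 = 27.
From row 1, 27 − (6 + 3) gives (1,3) = 18.
Column 2 needs 27; the known cells sum to 18, so (2,2) = 9.
Main diagonal: 6 + 9 + ? = 27, so (3,3) = 12.
The remaining cell in anti-diagonal is (3,1) = 27 − 27 = 0.
Using column 1: 6 + 0 + ? → (2,1) = 27 − 6 = 21.
Using column 3: 18 + 12 + ? → (2,3) = 27 − 30 = -3.

-3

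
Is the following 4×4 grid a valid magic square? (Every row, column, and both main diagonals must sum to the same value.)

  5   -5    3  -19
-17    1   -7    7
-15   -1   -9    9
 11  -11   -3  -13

Row 1: 5 + (-5) + 3 + (-19) = -16.
Row 2: -17 + 1 + (-7) + 7 = -16.
Row 3: -15 + (-1) + (-9) + 9 = -16.
Row 4: 11 + (-11) + (-3) + (-13) = -16.
Column 1: 5 + (-17) + (-15) + 11 = -16.
Column 2: -5 + 1 + (-1) + (-11) = -16.
Column 3: 3 + (-7) + (-9) + (-3) = -16.
Column 4: -19 + 7 + 9 + (-13) = -16.
Main diagonal: 5 + 1 + (-9) + (-13) = -16.
Anti-diagonal: -19 + (-7) + (-1) + 11 = -16.
All lines sum to -16.

Yes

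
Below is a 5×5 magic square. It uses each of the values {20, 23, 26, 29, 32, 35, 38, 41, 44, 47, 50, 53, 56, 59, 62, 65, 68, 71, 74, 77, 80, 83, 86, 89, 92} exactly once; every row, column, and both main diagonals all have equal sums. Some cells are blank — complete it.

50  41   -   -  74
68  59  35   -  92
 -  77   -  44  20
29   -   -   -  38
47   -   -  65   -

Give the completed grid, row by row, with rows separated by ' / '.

50 41 32 83 74 / 68 59 35 26 92 / 86 77 53 44 20 / 29 80 71 62 38 / 47 23 89 65 56

The 25 entries sum to 1400, so each line sums to 1400/5 = 280.
The remaining cell in row 2 is (2,4) = 280 − 254 = 26.
Column 1: 50 + 68 + 29 + 47 + ? = 280, so (3,1) = 86.
The remaining cell in column 5 is (5,5) = 280 − 224 = 56.
Row 3: 86 + 77 + 44 + 20 + ? = 280, so (3,3) = 53.
Main diagonal: 50 + 59 + 53 + 56 + ? = 280, so (4,4) = 62.
From anti-diagonal, 280 − (74 + 26 + 53 + 47) gives (4,2) = 80.
Row 4 must total 280; the given cells sum to 209, so (4,3) = 71.
Column 2 needs 280; the known cells sum to 257, so (5,2) = 23.
Column 4 needs 280; the known cells sum to 197, so (1,4) = 83.
The remaining cell in row 1 is (1,3) = 280 − 248 = 32.
From row 5, 280 − (47 + 23 + 65 + 56) gives (5,3) = 89.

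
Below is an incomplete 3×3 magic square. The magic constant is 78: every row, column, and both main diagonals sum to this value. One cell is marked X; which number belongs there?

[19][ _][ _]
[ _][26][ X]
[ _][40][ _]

-2

From column 2, 78 − (26 + 40) gives (1,2) = 12.
The remaining cell in main diagonal is (3,3) = 78 − 45 = 33.
Using row 1: 19 + 12 + ? → (1,3) = 78 − 31 = 47.
From row 3, 78 − (40 + 33) gives (3,1) = 5.
The remaining cell in column 1 is (2,1) = 78 − 24 = 54.
Column 3: 47 + 33 + ? = 78, so (2,3) = -2.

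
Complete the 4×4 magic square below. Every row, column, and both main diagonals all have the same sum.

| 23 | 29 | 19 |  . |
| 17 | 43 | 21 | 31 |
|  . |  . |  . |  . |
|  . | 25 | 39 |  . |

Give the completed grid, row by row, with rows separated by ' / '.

23 29 19 41 / 17 43 21 31 / 37 15 33 27 / 35 25 39 13

Row 2 is already complete: 17 + 43 + 21 + 31 = 112, so that is the magic constant.
Using row 1: 23 + 29 + 19 + ? → (1,4) = 112 − 71 = 41.
From column 2, 112 − (29 + 43 + 25) gives (3,2) = 15.
Column 3 needs 112; the known cells sum to 79, so (3,3) = 33.
Main diagonal needs 112; the known cells sum to 99, so (4,4) = 13.
Anti-diagonal needs 112; the known cells sum to 77, so (4,1) = 35.
Column 1: 23 + 17 + 35 + ? = 112, so (3,1) = 37.
Column 4 must total 112; the given cells sum to 85, so (3,4) = 27.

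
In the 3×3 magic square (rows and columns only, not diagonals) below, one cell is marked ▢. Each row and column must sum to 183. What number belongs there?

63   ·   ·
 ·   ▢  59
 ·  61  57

69

From row 3, 183 − (61 + 57) gives (3,1) = 65.
The remaining cell in column 1 is (2,1) = 183 − 128 = 55.
The remaining cell in column 3 is (1,3) = 183 − 116 = 67.
From row 1, 183 − (63 + 67) gives (1,2) = 53.
Using row 2: 55 + 59 + ? → (2,2) = 183 − 114 = 69.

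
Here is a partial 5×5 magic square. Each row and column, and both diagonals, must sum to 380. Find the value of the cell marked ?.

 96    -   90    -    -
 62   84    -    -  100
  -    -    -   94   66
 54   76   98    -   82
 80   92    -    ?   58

Row 4: 54 + 76 + 98 + 82 + ? = 380, so (4,4) = 70.
Column 1: 96 + 62 + 54 + 80 + ? = 380, so (3,1) = 88.
Column 5 must total 380; the given cells sum to 306, so (1,5) = 74.
Main diagonal must total 380; the given cells sum to 308, so (3,3) = 72.
The remaining cell in anti-diagonal is (2,4) = 380 − 302 = 78.
From row 2, 380 − (62 + 84 + 78 + 100) gives (2,3) = 56.
From row 3, 380 − (88 + 72 + 94 + 66) gives (3,2) = 60.
Column 2 needs 380; the known cells sum to 312, so (1,2) = 68.
Column 3 needs 380; the known cells sum to 316, so (5,3) = 64.
The remaining cell in row 1 is (1,4) = 380 − 328 = 52.
Row 5: 80 + 92 + 64 + 58 + ? = 380, so (5,4) = 86.

86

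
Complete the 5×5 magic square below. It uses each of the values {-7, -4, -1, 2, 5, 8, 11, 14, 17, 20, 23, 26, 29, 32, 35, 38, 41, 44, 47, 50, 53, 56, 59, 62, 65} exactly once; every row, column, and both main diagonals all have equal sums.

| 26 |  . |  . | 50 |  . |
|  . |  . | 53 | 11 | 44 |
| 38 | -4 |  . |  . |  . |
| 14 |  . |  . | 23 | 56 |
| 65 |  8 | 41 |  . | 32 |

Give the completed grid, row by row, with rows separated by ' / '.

26 59 17 50 -7 / 2 35 53 11 44 / 38 -4 29 62 20 / 14 47 5 23 56 / 65 8 41 -1 32

The 25 entries sum to 725, so each line sums to 725/5 = 145.
From row 5, 145 − (65 + 8 + 41 + 32) gives (5,4) = -1.
Column 1: 26 + 38 + 14 + 65 + ? = 145, so (2,1) = 2.
Column 4: 50 + 11 + 23 + (-1) + ? = 145, so (3,4) = 62.
From row 2, 145 − (2 + 53 + 11 + 44) gives (2,2) = 35.
Main diagonal must total 145; the given cells sum to 116, so (3,3) = 29.
Using row 3: 38 + (-4) + 29 + 62 + ? → (3,5) = 145 − 125 = 20.
Using column 5: 44 + 20 + 56 + 32 + ? → (1,5) = 145 − 152 = -7.
From anti-diagonal, 145 − (-7 + 11 + 29 + 65) gives (4,2) = 47.
Using row 4: 14 + 47 + 23 + 56 + ? → (4,3) = 145 − 140 = 5.
Using column 2: 35 + (-4) + 47 + 8 + ? → (1,2) = 145 − 86 = 59.
Column 3 must total 145; the given cells sum to 128, so (1,3) = 17.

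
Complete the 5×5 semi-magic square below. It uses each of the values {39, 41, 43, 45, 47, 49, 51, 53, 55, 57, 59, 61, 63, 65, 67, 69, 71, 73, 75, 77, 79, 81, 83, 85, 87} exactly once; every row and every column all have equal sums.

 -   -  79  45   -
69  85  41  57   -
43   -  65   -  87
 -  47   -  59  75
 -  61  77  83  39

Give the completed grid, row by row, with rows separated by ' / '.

The 25 entries sum to 1575, so each line sums to 1575/5 = 315.
Row 2: 69 + 85 + 41 + 57 + ? = 315, so (2,5) = 63.
Row 5: 61 + 77 + 83 + 39 + ? = 315, so (5,1) = 55.
Column 3 must total 315; the given cells sum to 262, so (4,3) = 53.
Column 4 needs 315; the known cells sum to 244, so (3,4) = 71.
The remaining cell in column 5 is (1,5) = 315 − 264 = 51.
Row 3: 43 + 65 + 71 + 87 + ? = 315, so (3,2) = 49.
Using row 4: 47 + 53 + 59 + 75 + ? → (4,1) = 315 − 234 = 81.
The remaining cell in column 1 is (1,1) = 315 − 248 = 67.
From column 2, 315 − (85 + 49 + 47 + 61) gives (1,2) = 73.

67 73 79 45 51 / 69 85 41 57 63 / 43 49 65 71 87 / 81 47 53 59 75 / 55 61 77 83 39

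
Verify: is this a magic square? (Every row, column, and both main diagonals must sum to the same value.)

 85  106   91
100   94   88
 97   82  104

Row 1: 85 + 106 + 91 = 282.
Row 2: 100 + 94 + 88 = 282.
Row 3: 97 + 82 + 104 = 283.
Column 1: 85 + 100 + 97 = 282.
Column 2: 106 + 94 + 82 = 282.
Column 3: 91 + 88 + 104 = 283.
Main diagonal: 85 + 94 + 104 = 283.
Anti-diagonal: 91 + 94 + 97 = 282.

No — main diagonal sums to 283 but row 2 sums to 282.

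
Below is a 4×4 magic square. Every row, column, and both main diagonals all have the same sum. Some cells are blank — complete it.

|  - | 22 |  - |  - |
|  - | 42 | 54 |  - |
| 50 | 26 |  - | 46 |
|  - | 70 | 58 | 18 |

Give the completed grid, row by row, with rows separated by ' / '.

62 22 10 66 / 34 42 54 30 / 50 26 38 46 / 14 70 58 18

Column 2 is already complete: 22 + 42 + 26 + 70 = 160, so that is the magic constant.
The remaining cell in row 3 is (3,3) = 160 − 122 = 38.
Row 4: 70 + 58 + 18 + ? = 160, so (4,1) = 14.
Using column 3: 54 + 38 + 58 + ? → (1,3) = 160 − 150 = 10.
From main diagonal, 160 − (42 + 38 + 18) gives (1,1) = 62.
Anti-diagonal needs 160; the known cells sum to 94, so (1,4) = 66.
Column 1 must total 160; the given cells sum to 126, so (2,1) = 34.
Column 4 needs 160; the known cells sum to 130, so (2,4) = 30.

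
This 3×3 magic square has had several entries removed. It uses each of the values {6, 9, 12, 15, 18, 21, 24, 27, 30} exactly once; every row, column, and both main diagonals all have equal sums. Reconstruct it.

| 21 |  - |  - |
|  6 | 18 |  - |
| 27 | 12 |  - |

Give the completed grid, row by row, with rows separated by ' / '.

21 24 9 / 6 18 30 / 27 12 15

The 9 entries sum to 162, so each line sums to 162/3 = 54.
The remaining cell in row 2 is (2,3) = 54 − 24 = 30.
The remaining cell in row 3 is (3,3) = 54 − 39 = 15.
Using column 2: 18 + 12 + ? → (1,2) = 54 − 30 = 24.
Using column 3: 30 + 15 + ? → (1,3) = 54 − 45 = 9.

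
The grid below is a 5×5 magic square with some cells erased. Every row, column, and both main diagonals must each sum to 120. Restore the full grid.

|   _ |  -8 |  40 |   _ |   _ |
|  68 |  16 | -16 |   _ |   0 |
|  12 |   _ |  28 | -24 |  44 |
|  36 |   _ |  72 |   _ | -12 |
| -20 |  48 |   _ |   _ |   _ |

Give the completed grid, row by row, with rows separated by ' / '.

24 -8 40 8 56 / 68 16 -16 52 0 / 12 60 28 -24 44 / 36 4 72 20 -12 / -20 48 -4 64 32

From row 2, 120 − (68 + 16 + (-16) + 0) gives (2,4) = 52.
Row 3 needs 120; the known cells sum to 60, so (3,2) = 60.
Column 1: 68 + 12 + 36 + (-20) + ? = 120, so (1,1) = 24.
The remaining cell in column 2 is (4,2) = 120 − 116 = 4.
Column 3: 40 + (-16) + 28 + 72 + ? = 120, so (5,3) = -4.
Anti-diagonal must total 120; the given cells sum to 64, so (1,5) = 56.
Row 1 must total 120; the given cells sum to 112, so (1,4) = 8.
Row 4 needs 120; the known cells sum to 100, so (4,4) = 20.
Column 4 must total 120; the given cells sum to 56, so (5,4) = 64.
Column 5 must total 120; the given cells sum to 88, so (5,5) = 32.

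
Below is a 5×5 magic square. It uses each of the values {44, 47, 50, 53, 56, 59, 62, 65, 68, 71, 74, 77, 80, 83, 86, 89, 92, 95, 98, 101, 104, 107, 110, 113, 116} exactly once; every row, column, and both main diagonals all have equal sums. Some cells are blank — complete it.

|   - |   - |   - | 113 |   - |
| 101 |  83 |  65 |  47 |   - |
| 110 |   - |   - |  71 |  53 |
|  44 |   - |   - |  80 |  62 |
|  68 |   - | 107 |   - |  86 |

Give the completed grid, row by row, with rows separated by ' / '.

The 25 entries sum to 2000, so each line sums to 2000/5 = 400.
Row 2: 101 + 83 + 65 + 47 + ? = 400, so (2,5) = 104.
Column 1 must total 400; the given cells sum to 323, so (1,1) = 77.
Column 4: 113 + 47 + 71 + 80 + ? = 400, so (5,4) = 89.
Column 5: 104 + 53 + 62 + 86 + ? = 400, so (1,5) = 95.
The remaining cell in main diagonal is (3,3) = 400 − 326 = 74.
Anti-diagonal must total 400; the given cells sum to 284, so (4,2) = 116.
The remaining cell in row 3 is (3,2) = 400 − 308 = 92.
Row 4 needs 400; the known cells sum to 302, so (4,3) = 98.
Using row 5: 68 + 107 + 89 + 86 + ? → (5,2) = 400 − 350 = 50.
Using column 2: 83 + 92 + 116 + 50 + ? → (1,2) = 400 − 341 = 59.
Using column 3: 65 + 74 + 98 + 107 + ? → (1,3) = 400 − 344 = 56.

77 59 56 113 95 / 101 83 65 47 104 / 110 92 74 71 53 / 44 116 98 80 62 / 68 50 107 89 86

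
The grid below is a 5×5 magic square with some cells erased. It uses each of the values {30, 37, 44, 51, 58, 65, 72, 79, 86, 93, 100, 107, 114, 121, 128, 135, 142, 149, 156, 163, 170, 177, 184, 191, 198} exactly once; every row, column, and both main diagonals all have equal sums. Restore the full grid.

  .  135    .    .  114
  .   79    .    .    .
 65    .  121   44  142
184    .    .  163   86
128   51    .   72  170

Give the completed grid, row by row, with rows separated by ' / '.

The 25 entries sum to 2850, so each line sums to 2850/5 = 570.
Using row 3: 65 + 121 + 44 + 142 + ? → (3,2) = 570 − 372 = 198.
Row 5: 128 + 51 + 72 + 170 + ? = 570, so (5,3) = 149.
Using column 2: 135 + 79 + 198 + 51 + ? → (4,2) = 570 − 463 = 107.
Column 5: 114 + 142 + 86 + 170 + ? = 570, so (2,5) = 58.
The remaining cell in main diagonal is (1,1) = 570 − 533 = 37.
The remaining cell in anti-diagonal is (2,4) = 570 − 470 = 100.
Row 4 must total 570; the given cells sum to 540, so (4,3) = 30.
Using column 1: 37 + 65 + 184 + 128 + ? → (2,1) = 570 − 414 = 156.
Column 4: 100 + 44 + 163 + 72 + ? = 570, so (1,4) = 191.
Row 1 must total 570; the given cells sum to 477, so (1,3) = 93.
From row 2, 570 − (156 + 79 + 100 + 58) gives (2,3) = 177.

37 135 93 191 114 / 156 79 177 100 58 / 65 198 121 44 142 / 184 107 30 163 86 / 128 51 149 72 170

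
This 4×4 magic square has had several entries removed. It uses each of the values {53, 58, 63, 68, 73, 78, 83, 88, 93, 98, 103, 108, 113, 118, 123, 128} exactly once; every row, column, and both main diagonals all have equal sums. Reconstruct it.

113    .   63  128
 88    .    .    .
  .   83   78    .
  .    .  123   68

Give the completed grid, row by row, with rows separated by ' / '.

113 58 63 128 / 88 103 98 73 / 108 83 78 93 / 53 118 123 68

The 16 entries sum to 1448, so each line sums to 1448/4 = 362.
Row 1 must total 362; the given cells sum to 304, so (1,2) = 58.
Column 3 needs 362; the known cells sum to 264, so (2,3) = 98.
From main diagonal, 362 − (113 + 78 + 68) gives (2,2) = 103.
Anti-diagonal needs 362; the known cells sum to 309, so (4,1) = 53.
Row 2 must total 362; the given cells sum to 289, so (2,4) = 73.
From row 4, 362 − (53 + 123 + 68) gives (4,2) = 118.
The remaining cell in column 1 is (3,1) = 362 − 254 = 108.
Column 4 needs 362; the known cells sum to 269, so (3,4) = 93.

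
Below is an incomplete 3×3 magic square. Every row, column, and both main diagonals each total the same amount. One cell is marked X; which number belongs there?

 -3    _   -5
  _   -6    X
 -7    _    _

-4

Anti-diagonal is complete and sums to -18; that is the magic constant.
Row 1: -3 + (-5) + ? = -18, so (1,2) = -10.
Column 1 must total -18; the given cells sum to -10, so (2,1) = -8.
Using column 2: -10 + (-6) + ? → (3,2) = -18 − (-16) = -2.
Main diagonal must total -18; the given cells sum to -9, so (3,3) = -9.
The remaining cell in row 2 is (2,3) = -18 − (-14) = -4.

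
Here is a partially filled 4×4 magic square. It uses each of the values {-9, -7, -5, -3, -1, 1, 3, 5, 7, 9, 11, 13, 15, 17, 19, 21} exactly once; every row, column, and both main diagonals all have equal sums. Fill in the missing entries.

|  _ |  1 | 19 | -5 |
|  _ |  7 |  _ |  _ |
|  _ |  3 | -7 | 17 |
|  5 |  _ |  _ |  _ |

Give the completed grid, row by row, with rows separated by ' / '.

The 16 entries sum to 96, so each line sums to 96/4 = 24.
Row 1: 1 + 19 + (-5) + ? = 24, so (1,1) = 9.
Row 3 must total 24; the given cells sum to 13, so (3,1) = 11.
Column 1: 9 + 11 + 5 + ? = 24, so (2,1) = -1.
From column 2, 24 − (1 + 7 + 3) gives (4,2) = 13.
From main diagonal, 24 − (9 + 7 + (-7)) gives (4,4) = 15.
Anti-diagonal needs 24; the known cells sum to 3, so (2,3) = 21.
From row 2, 24 − (-1 + 7 + 21) gives (2,4) = -3.
Row 4 must total 24; the given cells sum to 33, so (4,3) = -9.

9 1 19 -5 / -1 7 21 -3 / 11 3 -7 17 / 5 13 -9 15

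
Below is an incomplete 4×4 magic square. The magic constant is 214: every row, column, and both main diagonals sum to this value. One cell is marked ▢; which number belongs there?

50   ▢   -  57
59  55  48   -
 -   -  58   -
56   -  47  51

46

Row 2: 59 + 55 + 48 + ? = 214, so (2,4) = 52.
Row 4: 56 + 47 + 51 + ? = 214, so (4,2) = 60.
Column 1 needs 214; the known cells sum to 165, so (3,1) = 49.
Using column 3: 48 + 58 + 47 + ? → (1,3) = 214 − 153 = 61.
Using column 4: 57 + 52 + 51 + ? → (3,4) = 214 − 160 = 54.
From anti-diagonal, 214 − (57 + 48 + 56) gives (3,2) = 53.
Row 1 needs 214; the known cells sum to 168, so (1,2) = 46.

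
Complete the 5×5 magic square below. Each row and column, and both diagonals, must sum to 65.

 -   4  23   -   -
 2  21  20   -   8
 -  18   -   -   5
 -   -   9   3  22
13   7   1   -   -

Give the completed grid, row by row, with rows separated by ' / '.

10 4 23 17 11 / 2 21 20 14 8 / 24 18 12 6 5 / 16 15 9 3 22 / 13 7 1 25 19

Row 2 needs 65; the known cells sum to 51, so (2,4) = 14.
The remaining cell in column 2 is (4,2) = 65 − 50 = 15.
Using column 3: 23 + 20 + 9 + 1 + ? → (3,3) = 65 − 53 = 12.
Anti-diagonal: 14 + 12 + 15 + 13 + ? = 65, so (1,5) = 11.
Using row 4: 15 + 9 + 3 + 22 + ? → (4,1) = 65 − 49 = 16.
Column 5 must total 65; the given cells sum to 46, so (5,5) = 19.
Main diagonal: 21 + 12 + 3 + 19 + ? = 65, so (1,1) = 10.
From row 1, 65 − (10 + 4 + 23 + 11) gives (1,4) = 17.
Using row 5: 13 + 7 + 1 + 19 + ? → (5,4) = 65 − 40 = 25.
Column 1 must total 65; the given cells sum to 41, so (3,1) = 24.
The remaining cell in column 4 is (3,4) = 65 − 59 = 6.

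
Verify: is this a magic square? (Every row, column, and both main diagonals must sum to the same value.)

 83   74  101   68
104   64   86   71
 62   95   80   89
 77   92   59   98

Row 1: 83 + 74 + 101 + 68 = 326.
Row 2: 104 + 64 + 86 + 71 = 325.
Row 3: 62 + 95 + 80 + 89 = 326.
Row 4: 77 + 92 + 59 + 98 = 326.
Column 1: 83 + 104 + 62 + 77 = 326.
Column 2: 74 + 64 + 95 + 92 = 325.
Column 3: 101 + 86 + 80 + 59 = 326.
Column 4: 68 + 71 + 89 + 98 = 326.
Main diagonal: 83 + 64 + 80 + 98 = 325.
Anti-diagonal: 68 + 86 + 95 + 77 = 326.

No — column 1 sums to 326 but row 2 sums to 325.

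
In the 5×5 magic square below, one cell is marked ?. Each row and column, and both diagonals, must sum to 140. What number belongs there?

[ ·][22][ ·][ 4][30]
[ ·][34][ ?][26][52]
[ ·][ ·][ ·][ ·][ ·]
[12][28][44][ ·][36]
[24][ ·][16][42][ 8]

10

Row 4 must total 140; the given cells sum to 120, so (4,4) = 20.
The remaining cell in row 5 is (5,2) = 140 − 90 = 50.
Column 2 needs 140; the known cells sum to 134, so (3,2) = 6.
Using column 4: 4 + 26 + 20 + 42 + ? → (3,4) = 140 − 92 = 48.
Column 5 needs 140; the known cells sum to 126, so (3,5) = 14.
Anti-diagonal: 30 + 26 + 28 + 24 + ? = 140, so (3,3) = 32.
Row 3: 6 + 32 + 48 + 14 + ? = 140, so (3,1) = 40.
Main diagonal must total 140; the given cells sum to 94, so (1,1) = 46.
Row 1: 46 + 22 + 4 + 30 + ? = 140, so (1,3) = 38.
From column 1, 140 − (46 + 40 + 12 + 24) gives (2,1) = 18.
Column 3 needs 140; the known cells sum to 130, so (2,3) = 10.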